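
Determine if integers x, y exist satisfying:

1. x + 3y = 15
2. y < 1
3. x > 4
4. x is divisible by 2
Yes

Take x = 18, y = -1. Substituting into each constraint:
  (1) 18 + 3(-1) = 15 ✓
  (2) -1 < 1 ✓
  (3) 18 > 4 ✓
  (4) 18 = 2 × 9, remainder 0 ✓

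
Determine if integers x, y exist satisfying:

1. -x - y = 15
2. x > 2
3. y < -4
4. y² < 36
No

A contradictory subset is {-x - y = 15, x > 2, y² < 36}. No integer assignment can satisfy these jointly:

  - -x - y = 15: is a linear equation tying the variables together
  - x > 2: bounds one variable relative to a constant
  - y² < 36: restricts y to |y| ≤ 5

Range argument: with x ∈ [3, ∞], y ∈ [-5, 5], the left side of the equation is at most 2, but the right side is 15 > 2. No integer solution exists.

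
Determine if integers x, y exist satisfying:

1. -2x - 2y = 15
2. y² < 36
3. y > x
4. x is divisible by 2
No

Even the single constraint (-2x - 2y = 15) is infeasible over the integers.

  - -2x - 2y = 15: every term on the left is divisible by 2, so the LHS ≡ 0 (mod 2), but the RHS 15 is not — no integer solution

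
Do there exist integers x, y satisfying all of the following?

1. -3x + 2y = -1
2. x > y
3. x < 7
Yes

Take x = -1, y = -2. Substituting into each constraint:
  (1) -3(-1) + 2(-2) = -1 ✓
  (2) -1 > -2 ✓
  (3) -1 < 7 ✓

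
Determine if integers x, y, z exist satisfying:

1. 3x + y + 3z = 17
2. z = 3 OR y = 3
Yes

Take x = 1, y = 5, z = 3. Substituting into each constraint:
  (1) 3(1) + 5 + 3(3) = 17 ✓
  (2) z = 3, target 3 ✓ (first branch holds)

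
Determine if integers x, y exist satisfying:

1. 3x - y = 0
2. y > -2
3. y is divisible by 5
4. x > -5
Yes

Take x = 0, y = 0. Substituting into each constraint:
  (1) 3(0) + 0 = 0 ✓
  (2) 0 > -2 ✓
  (3) 0 = 5 × 0, remainder 0 ✓
  (4) 0 > -5 ✓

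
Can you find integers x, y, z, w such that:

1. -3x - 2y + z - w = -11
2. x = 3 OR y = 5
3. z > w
Yes

Take x = 3, y = 2, z = 2, w = 0. Substituting into each constraint:
  (1) -3(3) - 2(2) + 2 + 0 = -11 ✓
  (2) x = 3, target 3 ✓ (first branch holds)
  (3) 2 > 0 ✓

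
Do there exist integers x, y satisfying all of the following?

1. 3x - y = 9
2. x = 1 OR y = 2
Yes

Take x = 1, y = -6. Substituting into each constraint:
  (1) 3(1) + 6 = 9 ✓
  (2) x = 1, target 1 ✓ (first branch holds)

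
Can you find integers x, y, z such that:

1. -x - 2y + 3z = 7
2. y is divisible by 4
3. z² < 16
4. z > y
Yes

Take x = -4, y = 0, z = 1. Substituting into each constraint:
  (1) 4 - 2(0) + 3(1) = 7 ✓
  (2) 0 = 4 × 0, remainder 0 ✓
  (3) z² = (1)² = 1, and 1 < 16 ✓
  (4) 1 > 0 ✓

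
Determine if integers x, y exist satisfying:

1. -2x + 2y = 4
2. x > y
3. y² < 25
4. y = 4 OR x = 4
No

A contradictory subset is {-2x + 2y = 4, x > y}. No integer assignment can satisfy these jointly:

  - -2x + 2y = 4: is a linear equation tying the variables together
  - x > y: bounds one variable relative to another variable

From the equation, x − y = -2, i.e. x − y = -2; but x > y requires x − y ≥ 1. Contradiction.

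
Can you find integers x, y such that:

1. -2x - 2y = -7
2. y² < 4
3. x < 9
No

Even the single constraint (-2x - 2y = -7) is infeasible over the integers.

  - -2x - 2y = -7: every term on the left is divisible by 2, so the LHS ≡ 0 (mod 2), but the RHS -7 is not — no integer solution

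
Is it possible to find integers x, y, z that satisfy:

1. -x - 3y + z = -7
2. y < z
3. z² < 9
Yes

Take x = 10, y = -1, z = 0. Substituting into each constraint:
  (1) (-10) - 3(-1) + 0 = -7 ✓
  (2) -1 < 0 ✓
  (3) z² = (0)² = 0, and 0 < 9 ✓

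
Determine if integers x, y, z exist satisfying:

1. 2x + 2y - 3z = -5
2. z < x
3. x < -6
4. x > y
Yes

Take x = -9, y = -10, z = -11. Substituting into each constraint:
  (1) 2(-9) + 2(-10) - 3(-11) = -5 ✓
  (2) -11 < -9 ✓
  (3) -9 < -6 ✓
  (4) -9 > -10 ✓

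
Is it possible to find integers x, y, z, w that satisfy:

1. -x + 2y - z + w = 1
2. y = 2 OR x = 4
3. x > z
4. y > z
Yes

Take x = 4, y = 1, z = 0, w = 3. Substituting into each constraint:
  (1) (-4) + 2(1) + 0 + 3 = 1 ✓
  (2) x = 4, target 4 ✓ (second branch holds)
  (3) 4 > 0 ✓
  (4) 1 > 0 ✓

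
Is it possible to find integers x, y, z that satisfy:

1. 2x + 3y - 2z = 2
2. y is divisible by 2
Yes

Take x = 1, y = 0, z = 0. Substituting into each constraint:
  (1) 2(1) + 3(0) - 2(0) = 2 ✓
  (2) 0 = 2 × 0, remainder 0 ✓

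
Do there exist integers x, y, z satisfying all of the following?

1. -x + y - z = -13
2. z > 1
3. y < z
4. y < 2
Yes

Take x = 11, y = 0, z = 2. Substituting into each constraint:
  (1) (-11) + 0 + (-2) = -13 ✓
  (2) 2 > 1 ✓
  (3) 0 < 2 ✓
  (4) 0 < 2 ✓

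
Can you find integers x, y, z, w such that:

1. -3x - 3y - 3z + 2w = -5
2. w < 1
Yes

Take x = 0, y = 0, z = 1, w = -1. Substituting into each constraint:
  (1) -3(0) - 3(0) - 3(1) + 2(-1) = -5 ✓
  (2) -1 < 1 ✓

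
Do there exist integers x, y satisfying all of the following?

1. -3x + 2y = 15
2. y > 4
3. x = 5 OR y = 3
Yes

Take x = 5, y = 15. Substituting into each constraint:
  (1) -3(5) + 2(15) = 15 ✓
  (2) 15 > 4 ✓
  (3) x = 5, target 5 ✓ (first branch holds)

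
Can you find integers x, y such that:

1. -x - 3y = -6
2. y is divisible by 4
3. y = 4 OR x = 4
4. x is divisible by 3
Yes

Take x = -6, y = 4. Substituting into each constraint:
  (1) 6 - 3(4) = -6 ✓
  (2) 4 = 4 × 1, remainder 0 ✓
  (3) y = 4, target 4 ✓ (first branch holds)
  (4) -6 = 3 × -2, remainder 0 ✓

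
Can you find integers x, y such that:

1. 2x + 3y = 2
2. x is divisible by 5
Yes

Take x = -5, y = 4. Substituting into each constraint:
  (1) 2(-5) + 3(4) = 2 ✓
  (2) -5 = 5 × -1, remainder 0 ✓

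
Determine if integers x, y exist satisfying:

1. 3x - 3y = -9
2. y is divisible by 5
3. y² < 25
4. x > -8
Yes

Take x = -3, y = 0. Substituting into each constraint:
  (1) 3(-3) - 3(0) = -9 ✓
  (2) 0 = 5 × 0, remainder 0 ✓
  (3) y² = (0)² = 0, and 0 < 25 ✓
  (4) -3 > -8 ✓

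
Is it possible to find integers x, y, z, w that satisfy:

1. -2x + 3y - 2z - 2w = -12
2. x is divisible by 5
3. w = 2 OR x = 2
Yes

Take x = 0, y = -4, z = -2, w = 2. Substituting into each constraint:
  (1) -2(0) + 3(-4) - 2(-2) - 2(2) = -12 ✓
  (2) 0 = 5 × 0, remainder 0 ✓
  (3) w = 2, target 2 ✓ (first branch holds)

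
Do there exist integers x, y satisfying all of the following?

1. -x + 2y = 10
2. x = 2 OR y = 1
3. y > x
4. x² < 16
Yes

Take x = 2, y = 6. Substituting into each constraint:
  (1) (-2) + 2(6) = 10 ✓
  (2) x = 2, target 2 ✓ (first branch holds)
  (3) 6 > 2 ✓
  (4) x² = (2)² = 4, and 4 < 16 ✓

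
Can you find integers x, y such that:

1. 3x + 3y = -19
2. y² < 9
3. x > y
No

Even the single constraint (3x + 3y = -19) is infeasible over the integers.

  - 3x + 3y = -19: every term on the left is divisible by 3, so the LHS ≡ 0 (mod 3), but the RHS -19 is not — no integer solution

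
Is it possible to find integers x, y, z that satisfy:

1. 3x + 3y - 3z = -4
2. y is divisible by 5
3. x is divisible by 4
No

Even the single constraint (3x + 3y - 3z = -4) is infeasible over the integers.

  - 3x + 3y - 3z = -4: every term on the left is divisible by 3, so the LHS ≡ 0 (mod 3), but the RHS -4 is not — no integer solution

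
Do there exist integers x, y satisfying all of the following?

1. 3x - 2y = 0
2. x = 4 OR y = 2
Yes

Take x = 4, y = 6. Substituting into each constraint:
  (1) 3(4) - 2(6) = 0 ✓
  (2) x = 4, target 4 ✓ (first branch holds)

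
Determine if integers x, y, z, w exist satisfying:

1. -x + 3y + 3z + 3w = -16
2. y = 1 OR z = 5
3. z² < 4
Yes

Take x = 19, y = 1, z = 0, w = 0. Substituting into each constraint:
  (1) (-19) + 3(1) + 3(0) + 3(0) = -16 ✓
  (2) y = 1, target 1 ✓ (first branch holds)
  (3) z² = (0)² = 0, and 0 < 4 ✓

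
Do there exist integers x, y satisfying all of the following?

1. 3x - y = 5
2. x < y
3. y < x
No

A contradictory subset is {x < y, y < x}. No integer assignment can satisfy these jointly:

  - x < y: bounds one variable relative to another variable
  - y < x: bounds one variable relative to another variable

Direct contradiction: y > x and x > y cannot both hold.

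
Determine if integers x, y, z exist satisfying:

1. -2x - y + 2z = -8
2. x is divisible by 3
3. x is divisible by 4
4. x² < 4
Yes

Take x = 0, y = 8, z = 0. Substituting into each constraint:
  (1) -2(0) + (-8) + 2(0) = -8 ✓
  (2) 0 = 3 × 0, remainder 0 ✓
  (3) 0 = 4 × 0, remainder 0 ✓
  (4) x² = (0)² = 0, and 0 < 4 ✓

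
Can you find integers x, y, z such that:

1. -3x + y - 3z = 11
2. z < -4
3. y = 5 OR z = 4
Yes

Take x = 3, y = 5, z = -5. Substituting into each constraint:
  (1) -3(3) + 5 - 3(-5) = 11 ✓
  (2) -5 < -4 ✓
  (3) y = 5, target 5 ✓ (first branch holds)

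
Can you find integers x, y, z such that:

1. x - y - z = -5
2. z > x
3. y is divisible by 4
Yes

Take x = -1, y = 4, z = 0. Substituting into each constraint:
  (1) (-1) + (-4) + 0 = -5 ✓
  (2) 0 > -1 ✓
  (3) 4 = 4 × 1, remainder 0 ✓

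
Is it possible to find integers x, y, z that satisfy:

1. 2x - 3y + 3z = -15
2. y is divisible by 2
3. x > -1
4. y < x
Yes

Take x = 3, y = 2, z = -5. Substituting into each constraint:
  (1) 2(3) - 3(2) + 3(-5) = -15 ✓
  (2) 2 = 2 × 1, remainder 0 ✓
  (3) 3 > -1 ✓
  (4) 2 < 3 ✓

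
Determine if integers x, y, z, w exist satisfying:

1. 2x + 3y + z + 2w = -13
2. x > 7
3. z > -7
Yes

Take x = 10, y = -9, z = -6, w = 0. Substituting into each constraint:
  (1) 2(10) + 3(-9) + (-6) + 2(0) = -13 ✓
  (2) 10 > 7 ✓
  (3) -6 > -7 ✓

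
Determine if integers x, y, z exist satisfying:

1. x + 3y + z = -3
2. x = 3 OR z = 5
Yes

Take x = 1, y = -3, z = 5. Substituting into each constraint:
  (1) 1 + 3(-3) + 5 = -3 ✓
  (2) z = 5, target 5 ✓ (second branch holds)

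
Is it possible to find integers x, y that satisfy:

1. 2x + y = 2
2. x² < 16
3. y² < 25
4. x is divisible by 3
Yes

Take x = 0, y = 2. Substituting into each constraint:
  (1) 2(0) + 2 = 2 ✓
  (2) x² = (0)² = 0, and 0 < 16 ✓
  (3) y² = (2)² = 4, and 4 < 25 ✓
  (4) 0 = 3 × 0, remainder 0 ✓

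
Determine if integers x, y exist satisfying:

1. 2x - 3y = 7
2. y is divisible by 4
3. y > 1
No

A contradictory subset is {2x - 3y = 7, y is divisible by 4}. No integer assignment can satisfy these jointly:

  - 2x - 3y = 7: is a linear equation tying the variables together
  - y is divisible by 4: restricts y to multiples of 4

Modular obstruction: writing y = 4y', every remaining term of the linear equation is divisible by 2, so the left side is ≡ 0 (mod 2); but the right side 7 ≡ 1 (mod 2). No integers can satisfy it.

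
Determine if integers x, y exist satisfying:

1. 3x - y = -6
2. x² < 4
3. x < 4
Yes

Take x = 0, y = 6. Substituting into each constraint:
  (1) 3(0) + (-6) = -6 ✓
  (2) x² = (0)² = 0, and 0 < 4 ✓
  (3) 0 < 4 ✓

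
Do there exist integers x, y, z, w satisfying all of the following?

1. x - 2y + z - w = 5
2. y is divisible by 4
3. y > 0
Yes

Take x = 13, y = 4, z = 0, w = 0. Substituting into each constraint:
  (1) 13 - 2(4) + 0 + 0 = 5 ✓
  (2) 4 = 4 × 1, remainder 0 ✓
  (3) 4 > 0 ✓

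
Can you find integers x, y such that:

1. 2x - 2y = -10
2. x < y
Yes

Take x = -5, y = 0. Substituting into each constraint:
  (1) 2(-5) - 2(0) = -10 ✓
  (2) -5 < 0 ✓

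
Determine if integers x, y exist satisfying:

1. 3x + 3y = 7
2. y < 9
No

Even the single constraint (3x + 3y = 7) is infeasible over the integers.

  - 3x + 3y = 7: every term on the left is divisible by 3, so the LHS ≡ 0 (mod 3), but the RHS 7 is not — no integer solution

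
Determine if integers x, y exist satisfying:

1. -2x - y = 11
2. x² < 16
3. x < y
No

The full constraint system is jointly infeasible over the integers. Each constraint and what it forces:

  - -2x - y = 11: is a linear equation tying the variables together
  - x² < 16: restricts x to |x| ≤ 3
  - x < y: bounds one variable relative to another variable

Propagating the comparison: y > x and x ≥ -3 give y ≥ -2. Range argument: with x ∈ [-3, 3], y ∈ [-2, ∞], the left side of the equation is at most 8, but the right side is 11 > 8. No integer solution exists.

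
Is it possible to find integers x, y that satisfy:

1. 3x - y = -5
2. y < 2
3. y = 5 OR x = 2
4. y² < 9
No

A contradictory subset is {3x - y = -5, y < 2, y = 5 OR x = 2}. No integer assignment can satisfy these jointly:

  - 3x - y = -5: is a linear equation tying the variables together
  - y < 2: bounds one variable relative to a constant
  - y = 5 OR x = 2: forces a choice: either y = 5 or x = 2

Split on the disjunction (y = 5 OR x = 2):
  • If y = 5: this contradicts the bound y ≤ 1.
  • If x = 2: the equation forces y = 11, which contradicts the bound y ≤ 1.
Both branches are infeasible, so the system has no integer solution.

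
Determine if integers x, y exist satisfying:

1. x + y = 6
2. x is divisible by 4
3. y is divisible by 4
No

The full constraint system is jointly infeasible over the integers. Each constraint and what it forces:

  - x + y = 6: is a linear equation tying the variables together
  - x is divisible by 4: restricts x to multiples of 4
  - y is divisible by 4: restricts y to multiples of 4

Modular obstruction: writing x = 4x' and writing y = 4y', every remaining term of the linear equation is divisible by 4, so the left side is ≡ 0 (mod 4); but the right side 6 ≡ 2 (mod 4). No integers can satisfy it.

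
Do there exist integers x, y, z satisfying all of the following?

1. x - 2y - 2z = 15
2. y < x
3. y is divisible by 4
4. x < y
No

A contradictory subset is {y < x, x < y}. No integer assignment can satisfy these jointly:

  - y < x: bounds one variable relative to another variable
  - x < y: bounds one variable relative to another variable

Direct contradiction: x > y and y > x cannot both hold.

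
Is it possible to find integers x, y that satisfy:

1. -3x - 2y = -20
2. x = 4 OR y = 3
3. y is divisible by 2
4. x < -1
No

A contradictory subset is {-3x - 2y = -20, x = 4 OR y = 3, x < -1}. No integer assignment can satisfy these jointly:

  - -3x - 2y = -20: is a linear equation tying the variables together
  - x = 4 OR y = 3: forces a choice: either x = 4 or y = 3
  - x < -1: bounds one variable relative to a constant

Split on the disjunction (x = 4 OR y = 3):
  • If x = 4: this contradicts the bound x ≤ -2.
  • If y = 3: with y = 3, every remaining term of the linear equation is divisible by 3, so the left side is ≡ 0 (mod 3); but the right side -14 ≡ 1 (mod 3). No integers can satisfy it.
Both branches are infeasible, so the system has no integer solution.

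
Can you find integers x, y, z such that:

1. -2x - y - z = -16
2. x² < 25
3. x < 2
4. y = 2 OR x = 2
Yes

Take x = 1, y = 2, z = 12. Substituting into each constraint:
  (1) -2(1) + (-2) + (-12) = -16 ✓
  (2) x² = (1)² = 1, and 1 < 25 ✓
  (3) 1 < 2 ✓
  (4) y = 2, target 2 ✓ (first branch holds)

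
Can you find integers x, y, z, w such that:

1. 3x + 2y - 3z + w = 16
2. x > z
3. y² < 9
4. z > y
Yes

Take x = 2, y = 0, z = 1, w = 13. Substituting into each constraint:
  (1) 3(2) + 2(0) - 3(1) + 13 = 16 ✓
  (2) 2 > 1 ✓
  (3) y² = (0)² = 0, and 0 < 9 ✓
  (4) 1 > 0 ✓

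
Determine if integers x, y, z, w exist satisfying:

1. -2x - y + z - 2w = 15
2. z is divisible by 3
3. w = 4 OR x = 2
Yes

Take x = 2, y = -19, z = 0, w = 0. Substituting into each constraint:
  (1) -2(2) + 19 + 0 - 2(0) = 15 ✓
  (2) 0 = 3 × 0, remainder 0 ✓
  (3) x = 2, target 2 ✓ (second branch holds)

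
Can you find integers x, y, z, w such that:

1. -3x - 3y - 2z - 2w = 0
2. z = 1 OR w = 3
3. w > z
Yes

Take x = 0, y = -2, z = 0, w = 3. Substituting into each constraint:
  (1) -3(0) - 3(-2) - 2(0) - 2(3) = 0 ✓
  (2) w = 3, target 3 ✓ (second branch holds)
  (3) 3 > 0 ✓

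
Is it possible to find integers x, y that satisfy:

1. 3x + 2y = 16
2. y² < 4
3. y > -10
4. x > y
Yes

Take x = 6, y = -1. Substituting into each constraint:
  (1) 3(6) + 2(-1) = 16 ✓
  (2) y² = (-1)² = 1, and 1 < 4 ✓
  (3) -1 > -10 ✓
  (4) 6 > -1 ✓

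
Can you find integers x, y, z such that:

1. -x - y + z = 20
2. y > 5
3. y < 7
Yes

Take x = -26, y = 6, z = 0. Substituting into each constraint:
  (1) 26 + (-6) + 0 = 20 ✓
  (2) 6 > 5 ✓
  (3) 6 < 7 ✓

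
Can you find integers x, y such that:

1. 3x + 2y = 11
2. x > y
Yes

Take x = 3, y = 1. Substituting into each constraint:
  (1) 3(3) + 2(1) = 11 ✓
  (2) 3 > 1 ✓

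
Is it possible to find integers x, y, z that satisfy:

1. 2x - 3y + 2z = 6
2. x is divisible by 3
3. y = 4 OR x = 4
Yes

Take x = 6, y = 4, z = 3. Substituting into each constraint:
  (1) 2(6) - 3(4) + 2(3) = 6 ✓
  (2) 6 = 3 × 2, remainder 0 ✓
  (3) y = 4, target 4 ✓ (first branch holds)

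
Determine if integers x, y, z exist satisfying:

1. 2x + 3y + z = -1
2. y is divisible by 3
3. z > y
Yes

Take x = -1, y = 0, z = 1. Substituting into each constraint:
  (1) 2(-1) + 3(0) + 1 = -1 ✓
  (2) 0 = 3 × 0, remainder 0 ✓
  (3) 1 > 0 ✓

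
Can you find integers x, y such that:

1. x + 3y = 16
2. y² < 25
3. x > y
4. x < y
No

A contradictory subset is {x > y, x < y}. No integer assignment can satisfy these jointly:

  - x > y: bounds one variable relative to another variable
  - x < y: bounds one variable relative to another variable

Direct contradiction: x > y and y > x cannot both hold.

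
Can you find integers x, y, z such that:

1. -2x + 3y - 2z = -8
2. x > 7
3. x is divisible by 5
Yes

Take x = 10, y = 0, z = -6. Substituting into each constraint:
  (1) -2(10) + 3(0) - 2(-6) = -8 ✓
  (2) 10 > 7 ✓
  (3) 10 = 5 × 2, remainder 0 ✓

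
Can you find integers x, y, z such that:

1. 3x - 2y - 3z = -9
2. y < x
Yes

Take x = 1, y = 0, z = 4. Substituting into each constraint:
  (1) 3(1) - 2(0) - 3(4) = -9 ✓
  (2) 0 < 1 ✓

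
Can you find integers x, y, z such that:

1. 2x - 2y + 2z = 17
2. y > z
No

Even the single constraint (2x - 2y + 2z = 17) is infeasible over the integers.

  - 2x - 2y + 2z = 17: every term on the left is divisible by 2, so the LHS ≡ 0 (mod 2), but the RHS 17 is not — no integer solution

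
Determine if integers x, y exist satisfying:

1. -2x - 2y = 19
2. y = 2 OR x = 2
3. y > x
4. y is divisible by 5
No

Even the single constraint (-2x - 2y = 19) is infeasible over the integers.

  - -2x - 2y = 19: every term on the left is divisible by 2, so the LHS ≡ 0 (mod 2), but the RHS 19 is not — no integer solution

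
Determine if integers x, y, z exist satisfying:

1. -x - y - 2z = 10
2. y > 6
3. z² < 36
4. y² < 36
No

A contradictory subset is {y > 6, y² < 36}. No integer assignment can satisfy these jointly:

  - y > 6: bounds one variable relative to a constant
  - y² < 36: restricts y to |y| ≤ 5

Direct contradiction: the bounds on y require y ≥ 7 and y ≤ 5 simultaneously, which is empty.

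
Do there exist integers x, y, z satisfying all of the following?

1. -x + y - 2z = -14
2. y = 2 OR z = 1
Yes

Take x = 12, y = 0, z = 1. Substituting into each constraint:
  (1) (-12) + 0 - 2(1) = -14 ✓
  (2) z = 1, target 1 ✓ (second branch holds)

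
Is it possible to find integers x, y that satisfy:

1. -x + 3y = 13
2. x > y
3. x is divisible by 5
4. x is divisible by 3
No

A contradictory subset is {-x + 3y = 13, x is divisible by 3}. No integer assignment can satisfy these jointly:

  - -x + 3y = 13: is a linear equation tying the variables together
  - x is divisible by 3: restricts x to multiples of 3

Modular obstruction: writing x = 3x', every remaining term of the linear equation is divisible by 3, so the left side is ≡ 0 (mod 3); but the right side 13 ≡ 1 (mod 3). No integers can satisfy it.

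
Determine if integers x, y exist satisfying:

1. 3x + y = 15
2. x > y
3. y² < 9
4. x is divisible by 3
No

The full constraint system is jointly infeasible over the integers. Each constraint and what it forces:

  - 3x + y = 15: is a linear equation tying the variables together
  - x > y: bounds one variable relative to another variable
  - y² < 9: restricts y to |y| ≤ 2
  - x is divisible by 3: restricts x to multiples of 3

The bounds confine y to {-2, -1, 0, 1, 2}. For each value, substitute into the equation:
  • y = -2: the equation gives 3x = 17, so x would not be an integer.
  • y = -1: the equation gives 3x = 16, so x would not be an integer.
  • y = 0: the equation forces x = 5, but 3 does not divide 5.
  • y = 1: the equation gives 3x = 14, so x would not be an integer.
  • y = 2: the equation gives 3x = 13, so x would not be an integer.
Every case fails, so no integer solution exists.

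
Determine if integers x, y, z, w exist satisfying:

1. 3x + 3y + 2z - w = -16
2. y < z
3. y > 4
Yes

Take x = -14, y = 5, z = 6, w = 1. Substituting into each constraint:
  (1) 3(-14) + 3(5) + 2(6) + (-1) = -16 ✓
  (2) 5 < 6 ✓
  (3) 5 > 4 ✓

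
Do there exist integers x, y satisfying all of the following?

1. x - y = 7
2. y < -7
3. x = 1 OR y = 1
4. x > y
No

A contradictory subset is {x - y = 7, y < -7, x = 1 OR y = 1}. No integer assignment can satisfy these jointly:

  - x - y = 7: is a linear equation tying the variables together
  - y < -7: bounds one variable relative to a constant
  - x = 1 OR y = 1: forces a choice: either x = 1 or y = 1

Split on the disjunction (x = 1 OR y = 1):
  • If x = 1: the equation forces y = -6, which contradicts the bound y ≤ -8.
  • If y = 1: this contradicts the bound y ≤ -8.
Both branches are infeasible, so the system has no integer solution.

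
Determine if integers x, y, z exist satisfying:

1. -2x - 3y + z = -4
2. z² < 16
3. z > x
Yes

Take x = 2, y = 1, z = 3. Substituting into each constraint:
  (1) -2(2) - 3(1) + 3 = -4 ✓
  (2) z² = (3)² = 9, and 9 < 16 ✓
  (3) 3 > 2 ✓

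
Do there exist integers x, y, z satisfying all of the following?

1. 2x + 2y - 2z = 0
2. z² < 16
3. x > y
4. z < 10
Yes

Take x = 1, y = 0, z = 1. Substituting into each constraint:
  (1) 2(1) + 2(0) - 2(1) = 0 ✓
  (2) z² = (1)² = 1, and 1 < 16 ✓
  (3) 1 > 0 ✓
  (4) 1 < 10 ✓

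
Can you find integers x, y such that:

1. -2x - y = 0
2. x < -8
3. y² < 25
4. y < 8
No

A contradictory subset is {-2x - y = 0, x < -8, y < 8}. No integer assignment can satisfy these jointly:

  - -2x - y = 0: is a linear equation tying the variables together
  - x < -8: bounds one variable relative to a constant
  - y < 8: bounds one variable relative to a constant

Range argument: with x ∈ [−∞, -9], y ∈ [−∞, 7], the left side of the equation is at least 11, but the right side is 0 < 11. No integer solution exists.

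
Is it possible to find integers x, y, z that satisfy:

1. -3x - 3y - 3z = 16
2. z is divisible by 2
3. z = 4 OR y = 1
No

Even the single constraint (-3x - 3y - 3z = 16) is infeasible over the integers.

  - -3x - 3y - 3z = 16: every term on the left is divisible by 3, so the LHS ≡ 0 (mod 3), but the RHS 16 is not — no integer solution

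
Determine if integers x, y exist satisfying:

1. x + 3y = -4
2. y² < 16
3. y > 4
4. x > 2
No

A contradictory subset is {x + 3y = -4, y > 4, x > 2}. No integer assignment can satisfy these jointly:

  - x + 3y = -4: is a linear equation tying the variables together
  - y > 4: bounds one variable relative to a constant
  - x > 2: bounds one variable relative to a constant

Range argument: with x ∈ [3, ∞], y ∈ [5, ∞], the left side of the equation is at least 18, but the right side is -4 < 18. No integer solution exists.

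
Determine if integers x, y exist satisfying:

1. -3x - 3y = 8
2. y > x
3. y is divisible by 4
No

Even the single constraint (-3x - 3y = 8) is infeasible over the integers.

  - -3x - 3y = 8: every term on the left is divisible by 3, so the LHS ≡ 0 (mod 3), but the RHS 8 is not — no integer solution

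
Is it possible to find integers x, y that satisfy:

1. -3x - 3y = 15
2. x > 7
Yes

Take x = 8, y = -13. Substituting into each constraint:
  (1) -3(8) - 3(-13) = 15 ✓
  (2) 8 > 7 ✓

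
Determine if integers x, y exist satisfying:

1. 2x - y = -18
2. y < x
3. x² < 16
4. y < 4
No

A contradictory subset is {2x - y = -18, y < x, x² < 16}. No integer assignment can satisfy these jointly:

  - 2x - y = -18: is a linear equation tying the variables together
  - y < x: bounds one variable relative to another variable
  - x² < 16: restricts x to |x| ≤ 3

Propagating the comparison: y < x and x ≤ 3 give y ≤ 2. Range argument: with x ∈ [-3, 3], y ∈ [−∞, 2], the left side of the equation is at least -8, but the right side is -18 < -8. No integer solution exists.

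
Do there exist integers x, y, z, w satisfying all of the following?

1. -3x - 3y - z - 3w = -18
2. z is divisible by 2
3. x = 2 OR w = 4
Yes

Take x = 2, y = 4, z = 0, w = 0. Substituting into each constraint:
  (1) -3(2) - 3(4) + 0 - 3(0) = -18 ✓
  (2) 0 = 2 × 0, remainder 0 ✓
  (3) x = 2, target 2 ✓ (first branch holds)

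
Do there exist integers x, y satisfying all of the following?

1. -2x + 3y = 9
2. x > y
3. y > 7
Yes

Take x = 12, y = 11. Substituting into each constraint:
  (1) -2(12) + 3(11) = 9 ✓
  (2) 12 > 11 ✓
  (3) 11 > 7 ✓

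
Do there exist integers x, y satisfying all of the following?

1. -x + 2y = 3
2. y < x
Yes

Take x = 5, y = 4. Substituting into each constraint:
  (1) (-5) + 2(4) = 3 ✓
  (2) 4 < 5 ✓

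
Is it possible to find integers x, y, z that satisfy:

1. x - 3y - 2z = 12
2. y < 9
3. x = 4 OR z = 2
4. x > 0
Yes

Take x = 4, y = -2, z = -1. Substituting into each constraint:
  (1) 4 - 3(-2) - 2(-1) = 12 ✓
  (2) -2 < 9 ✓
  (3) x = 4, target 4 ✓ (first branch holds)
  (4) 4 > 0 ✓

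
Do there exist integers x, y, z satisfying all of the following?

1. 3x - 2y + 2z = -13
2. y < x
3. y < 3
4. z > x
Yes

Take x = -7, y = -10, z = -6. Substituting into each constraint:
  (1) 3(-7) - 2(-10) + 2(-6) = -13 ✓
  (2) -10 < -7 ✓
  (3) -10 < 3 ✓
  (4) -6 > -7 ✓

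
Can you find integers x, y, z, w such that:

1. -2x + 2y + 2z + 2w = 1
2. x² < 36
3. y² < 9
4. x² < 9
No

Even the single constraint (-2x + 2y + 2z + 2w = 1) is infeasible over the integers.

  - -2x + 2y + 2z + 2w = 1: every term on the left is divisible by 2, so the LHS ≡ 0 (mod 2), but the RHS 1 is not — no integer solution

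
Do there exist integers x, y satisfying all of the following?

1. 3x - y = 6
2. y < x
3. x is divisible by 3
Yes

Take x = 0, y = -6. Substituting into each constraint:
  (1) 3(0) + 6 = 6 ✓
  (2) -6 < 0 ✓
  (3) 0 = 3 × 0, remainder 0 ✓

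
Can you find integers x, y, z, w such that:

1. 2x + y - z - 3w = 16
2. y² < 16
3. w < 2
Yes

Take x = 8, y = 0, z = 0, w = 0. Substituting into each constraint:
  (1) 2(8) + 0 + 0 - 3(0) = 16 ✓
  (2) y² = (0)² = 0, and 0 < 16 ✓
  (3) 0 < 2 ✓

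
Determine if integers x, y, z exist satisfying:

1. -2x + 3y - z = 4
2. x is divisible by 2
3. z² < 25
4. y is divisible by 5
Yes

Take x = 0, y = 0, z = -4. Substituting into each constraint:
  (1) -2(0) + 3(0) + 4 = 4 ✓
  (2) 0 = 2 × 0, remainder 0 ✓
  (3) z² = (-4)² = 16, and 16 < 25 ✓
  (4) 0 = 5 × 0, remainder 0 ✓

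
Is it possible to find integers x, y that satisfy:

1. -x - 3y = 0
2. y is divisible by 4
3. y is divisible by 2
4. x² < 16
Yes

Take x = 0, y = 0. Substituting into each constraint:
  (1) 0 - 3(0) = 0 ✓
  (2) 0 = 4 × 0, remainder 0 ✓
  (3) 0 = 2 × 0, remainder 0 ✓
  (4) x² = (0)² = 0, and 0 < 16 ✓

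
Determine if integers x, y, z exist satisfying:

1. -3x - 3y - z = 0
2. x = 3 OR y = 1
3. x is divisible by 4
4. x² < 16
Yes

Take x = 0, y = 1, z = -3. Substituting into each constraint:
  (1) -3(0) - 3(1) + 3 = 0 ✓
  (2) y = 1, target 1 ✓ (second branch holds)
  (3) 0 = 4 × 0, remainder 0 ✓
  (4) x² = (0)² = 0, and 0 < 16 ✓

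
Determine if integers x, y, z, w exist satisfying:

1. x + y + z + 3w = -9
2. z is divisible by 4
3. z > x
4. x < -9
Yes

Take x = -12, y = 0, z = 0, w = 1. Substituting into each constraint:
  (1) (-12) + 0 + 0 + 3(1) = -9 ✓
  (2) 0 = 4 × 0, remainder 0 ✓
  (3) 0 > -12 ✓
  (4) -12 < -9 ✓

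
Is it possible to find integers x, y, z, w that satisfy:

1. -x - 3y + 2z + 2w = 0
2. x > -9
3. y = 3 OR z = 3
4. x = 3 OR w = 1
Yes

Take x = 2, y = 2, z = 3, w = 1. Substituting into each constraint:
  (1) (-2) - 3(2) + 2(3) + 2(1) = 0 ✓
  (2) 2 > -9 ✓
  (3) z = 3, target 3 ✓ (second branch holds)
  (4) w = 1, target 1 ✓ (second branch holds)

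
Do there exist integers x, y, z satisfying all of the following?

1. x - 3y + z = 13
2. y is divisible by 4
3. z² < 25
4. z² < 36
Yes

Take x = 11, y = 0, z = 2. Substituting into each constraint:
  (1) 11 - 3(0) + 2 = 13 ✓
  (2) 0 = 4 × 0, remainder 0 ✓
  (3) z² = (2)² = 4, and 4 < 25 ✓
  (4) z² = (2)² = 4, and 4 < 36 ✓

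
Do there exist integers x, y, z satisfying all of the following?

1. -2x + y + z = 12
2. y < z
Yes

Take x = -5, y = 0, z = 2. Substituting into each constraint:
  (1) -2(-5) + 0 + 2 = 12 ✓
  (2) 0 < 2 ✓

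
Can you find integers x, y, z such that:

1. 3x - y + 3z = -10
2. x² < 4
Yes

Take x = 0, y = 1, z = -3. Substituting into each constraint:
  (1) 3(0) + (-1) + 3(-3) = -10 ✓
  (2) x² = (0)² = 0, and 0 < 4 ✓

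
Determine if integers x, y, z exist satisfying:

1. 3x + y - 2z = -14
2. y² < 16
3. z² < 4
Yes

Take x = -4, y = -2, z = 0. Substituting into each constraint:
  (1) 3(-4) + (-2) - 2(0) = -14 ✓
  (2) y² = (-2)² = 4, and 4 < 16 ✓
  (3) z² = (0)² = 0, and 0 < 4 ✓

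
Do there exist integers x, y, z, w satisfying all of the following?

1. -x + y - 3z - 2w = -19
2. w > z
Yes

Take x = 0, y = -17, z = 0, w = 1. Substituting into each constraint:
  (1) 0 + (-17) - 3(0) - 2(1) = -19 ✓
  (2) 1 > 0 ✓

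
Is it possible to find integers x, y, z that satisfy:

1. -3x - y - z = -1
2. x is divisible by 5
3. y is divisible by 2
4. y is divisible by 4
Yes

Take x = 0, y = 0, z = 1. Substituting into each constraint:
  (1) -3(0) + 0 + (-1) = -1 ✓
  (2) 0 = 5 × 0, remainder 0 ✓
  (3) 0 = 2 × 0, remainder 0 ✓
  (4) 0 = 4 × 0, remainder 0 ✓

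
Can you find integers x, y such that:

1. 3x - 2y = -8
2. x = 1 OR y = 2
No

The full constraint system is jointly infeasible over the integers. Each constraint and what it forces:

  - 3x - 2y = -8: is a linear equation tying the variables together
  - x = 1 OR y = 2: forces a choice: either x = 1 or y = 2

Split on the disjunction (x = 1 OR y = 2):
  • If x = 1: with x = 1, every remaining term of the linear equation is divisible by 2, so the left side is ≡ 0 (mod 2); but the right side -11 ≡ 1 (mod 2). No integers can satisfy it.
  • If y = 2: with y = 2, every remaining term of the linear equation is divisible by 3, so the left side is ≡ 0 (mod 3); but the right side -4 ≡ 2 (mod 3). No integers can satisfy it.
Both branches are infeasible, so the system has no integer solution.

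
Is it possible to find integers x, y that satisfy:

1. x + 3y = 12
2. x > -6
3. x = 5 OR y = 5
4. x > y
No

A contradictory subset is {x + 3y = 12, x = 5 OR y = 5, x > y}. No integer assignment can satisfy these jointly:

  - x + 3y = 12: is a linear equation tying the variables together
  - x = 5 OR y = 5: forces a choice: either x = 5 or y = 5
  - x > y: bounds one variable relative to another variable

Split on the disjunction (x = 5 OR y = 5):
  • If x = 5: with x = 5, every remaining term of the linear equation is divisible by 3, so the left side is ≡ 0 (mod 3); but the right side 7 ≡ 1 (mod 3). No integers can satisfy it.
  • If y = 5: the equation forces x = -3, giving (y, x) = (5, -3), which violates x > y.
Both branches are infeasible, so the system has no integer solution.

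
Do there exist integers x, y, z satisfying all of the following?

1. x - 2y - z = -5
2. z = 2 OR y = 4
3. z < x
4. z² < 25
Yes

Take x = 0, y = 4, z = -3. Substituting into each constraint:
  (1) 0 - 2(4) + 3 = -5 ✓
  (2) y = 4, target 4 ✓ (second branch holds)
  (3) -3 < 0 ✓
  (4) z² = (-3)² = 9, and 9 < 25 ✓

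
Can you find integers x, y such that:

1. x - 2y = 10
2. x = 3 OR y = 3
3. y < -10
No

The full constraint system is jointly infeasible over the integers. Each constraint and what it forces:

  - x - 2y = 10: is a linear equation tying the variables together
  - x = 3 OR y = 3: forces a choice: either x = 3 or y = 3
  - y < -10: bounds one variable relative to a constant

Split on the disjunction (x = 3 OR y = 3):
  • If x = 3: with x = 3, every remaining term of the linear equation is divisible by 2, so the left side is ≡ 0 (mod 2); but the right side 7 ≡ 1 (mod 2). No integers can satisfy it.
  • If y = 3: this contradicts the bound y ≤ -11.
Both branches are infeasible, so the system has no integer solution.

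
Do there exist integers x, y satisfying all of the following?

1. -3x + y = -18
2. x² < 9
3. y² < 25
No

The full constraint system is jointly infeasible over the integers. Each constraint and what it forces:

  - -3x + y = -18: is a linear equation tying the variables together
  - x² < 9: restricts x to |x| ≤ 2
  - y² < 25: restricts y to |y| ≤ 4

Range argument: with x ∈ [-2, 2], y ∈ [-4, 4], the left side of the equation is at least -10, but the right side is -18 < -10. No integer solution exists.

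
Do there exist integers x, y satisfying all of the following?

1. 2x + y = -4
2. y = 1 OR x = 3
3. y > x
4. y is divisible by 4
No

A contradictory subset is {2x + y = -4, y = 1 OR x = 3, y > x}. No integer assignment can satisfy these jointly:

  - 2x + y = -4: is a linear equation tying the variables together
  - y = 1 OR x = 3: forces a choice: either y = 1 or x = 3
  - y > x: bounds one variable relative to another variable

Split on the disjunction (y = 1 OR x = 3):
  • If y = 1: with y = 1, every remaining term of the linear equation is divisible by 2, so the left side is ≡ 0 (mod 2); but the right side -5 ≡ 1 (mod 2). No integers can satisfy it.
  • If x = 3: the equation forces y = -10, giving (x, y) = (3, -10), which violates y > x.
Both branches are infeasible, so the system has no integer solution.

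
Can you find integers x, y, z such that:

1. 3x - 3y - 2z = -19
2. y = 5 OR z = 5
Yes

Take x = 4, y = 5, z = 8. Substituting into each constraint:
  (1) 3(4) - 3(5) - 2(8) = -19 ✓
  (2) y = 5, target 5 ✓ (first branch holds)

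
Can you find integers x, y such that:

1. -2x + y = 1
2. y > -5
Yes

Take x = 0, y = 1. Substituting into each constraint:
  (1) -2(0) + 1 = 1 ✓
  (2) 1 > -5 ✓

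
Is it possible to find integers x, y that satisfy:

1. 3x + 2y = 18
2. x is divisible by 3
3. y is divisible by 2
Yes

Take x = 6, y = 0. Substituting into each constraint:
  (1) 3(6) + 2(0) = 18 ✓
  (2) 6 = 3 × 2, remainder 0 ✓
  (3) 0 = 2 × 0, remainder 0 ✓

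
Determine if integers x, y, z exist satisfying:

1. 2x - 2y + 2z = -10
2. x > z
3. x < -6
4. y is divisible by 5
Yes

Take x = -7, y = -10, z = -8. Substituting into each constraint:
  (1) 2(-7) - 2(-10) + 2(-8) = -10 ✓
  (2) -7 > -8 ✓
  (3) -7 < -6 ✓
  (4) -10 = 5 × -2, remainder 0 ✓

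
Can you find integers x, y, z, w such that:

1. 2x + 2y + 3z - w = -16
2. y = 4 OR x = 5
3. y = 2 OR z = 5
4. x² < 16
Yes

Take x = 0, y = 4, z = 5, w = 39. Substituting into each constraint:
  (1) 2(0) + 2(4) + 3(5) + (-39) = -16 ✓
  (2) y = 4, target 4 ✓ (first branch holds)
  (3) z = 5, target 5 ✓ (second branch holds)
  (4) x² = (0)² = 0, and 0 < 16 ✓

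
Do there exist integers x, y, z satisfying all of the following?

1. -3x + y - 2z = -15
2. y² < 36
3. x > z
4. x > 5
Yes

Take x = 6, y = 3, z = 0. Substituting into each constraint:
  (1) -3(6) + 3 - 2(0) = -15 ✓
  (2) y² = (3)² = 9, and 9 < 36 ✓
  (3) 6 > 0 ✓
  (4) 6 > 5 ✓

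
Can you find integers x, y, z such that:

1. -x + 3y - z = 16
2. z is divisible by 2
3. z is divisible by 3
Yes

Take x = 2, y = 6, z = 0. Substituting into each constraint:
  (1) (-2) + 3(6) + 0 = 16 ✓
  (2) 0 = 2 × 0, remainder 0 ✓
  (3) 0 = 3 × 0, remainder 0 ✓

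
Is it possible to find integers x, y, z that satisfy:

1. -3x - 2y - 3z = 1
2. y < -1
Yes

Take x = 0, y = -2, z = 1. Substituting into each constraint:
  (1) -3(0) - 2(-2) - 3(1) = 1 ✓
  (2) -2 < -1 ✓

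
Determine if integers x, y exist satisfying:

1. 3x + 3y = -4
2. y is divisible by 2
No

Even the single constraint (3x + 3y = -4) is infeasible over the integers.

  - 3x + 3y = -4: every term on the left is divisible by 3, so the LHS ≡ 0 (mod 3), but the RHS -4 is not — no integer solution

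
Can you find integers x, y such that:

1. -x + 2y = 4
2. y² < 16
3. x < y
Yes

Take x = 2, y = 3. Substituting into each constraint:
  (1) (-2) + 2(3) = 4 ✓
  (2) y² = (3)² = 9, and 9 < 16 ✓
  (3) 2 < 3 ✓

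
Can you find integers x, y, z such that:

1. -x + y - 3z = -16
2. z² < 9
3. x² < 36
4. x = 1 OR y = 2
Yes

Take x = 1, y = -18, z = -1. Substituting into each constraint:
  (1) (-1) + (-18) - 3(-1) = -16 ✓
  (2) z² = (-1)² = 1, and 1 < 9 ✓
  (3) x² = (1)² = 1, and 1 < 36 ✓
  (4) x = 1, target 1 ✓ (first branch holds)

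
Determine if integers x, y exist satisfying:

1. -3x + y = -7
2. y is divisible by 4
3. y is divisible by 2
Yes

Take x = 5, y = 8. Substituting into each constraint:
  (1) -3(5) + 8 = -7 ✓
  (2) 8 = 4 × 2, remainder 0 ✓
  (3) 8 = 2 × 4, remainder 0 ✓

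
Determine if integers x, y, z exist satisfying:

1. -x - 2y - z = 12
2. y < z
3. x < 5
Yes

Take x = -13, y = 0, z = 1. Substituting into each constraint:
  (1) 13 - 2(0) + (-1) = 12 ✓
  (2) 0 < 1 ✓
  (3) -13 < 5 ✓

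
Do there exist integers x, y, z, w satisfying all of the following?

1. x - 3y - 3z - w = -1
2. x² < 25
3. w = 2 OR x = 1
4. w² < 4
Yes

Take x = 1, y = 1, z = 0, w = -1. Substituting into each constraint:
  (1) 1 - 3(1) - 3(0) + 1 = -1 ✓
  (2) x² = (1)² = 1, and 1 < 25 ✓
  (3) x = 1, target 1 ✓ (second branch holds)
  (4) w² = (-1)² = 1, and 1 < 4 ✓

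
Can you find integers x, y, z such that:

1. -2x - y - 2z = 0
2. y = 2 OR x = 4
Yes

Take x = -1, y = 2, z = 0. Substituting into each constraint:
  (1) -2(-1) + (-2) - 2(0) = 0 ✓
  (2) y = 2, target 2 ✓ (first branch holds)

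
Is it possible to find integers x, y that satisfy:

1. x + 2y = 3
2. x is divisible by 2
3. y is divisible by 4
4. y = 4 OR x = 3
No

A contradictory subset is {x + 2y = 3, x is divisible by 2}. No integer assignment can satisfy these jointly:

  - x + 2y = 3: is a linear equation tying the variables together
  - x is divisible by 2: restricts x to multiples of 2

Modular obstruction: writing x = 2x', every remaining term of the linear equation is divisible by 2, so the left side is ≡ 0 (mod 2); but the right side 3 ≡ 1 (mod 2). No integers can satisfy it.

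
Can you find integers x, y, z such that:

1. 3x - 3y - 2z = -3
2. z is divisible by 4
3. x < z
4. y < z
Yes

Take x = -2, y = -1, z = 0. Substituting into each constraint:
  (1) 3(-2) - 3(-1) - 2(0) = -3 ✓
  (2) 0 = 4 × 0, remainder 0 ✓
  (3) -2 < 0 ✓
  (4) -1 < 0 ✓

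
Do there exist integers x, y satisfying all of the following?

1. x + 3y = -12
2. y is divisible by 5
Yes

Take x = -12, y = 0. Substituting into each constraint:
  (1) (-12) + 3(0) = -12 ✓
  (2) 0 = 5 × 0, remainder 0 ✓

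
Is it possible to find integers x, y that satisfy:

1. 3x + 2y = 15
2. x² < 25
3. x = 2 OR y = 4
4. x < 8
No

A contradictory subset is {3x + 2y = 15, x = 2 OR y = 4}. No integer assignment can satisfy these jointly:

  - 3x + 2y = 15: is a linear equation tying the variables together
  - x = 2 OR y = 4: forces a choice: either x = 2 or y = 4

Split on the disjunction (x = 2 OR y = 4):
  • If x = 2: with x = 2, every remaining term of the linear equation is divisible by 2, so the left side is ≡ 0 (mod 2); but the right side 9 ≡ 1 (mod 2). No integers can satisfy it.
  • If y = 4: with y = 4, every remaining term of the linear equation is divisible by 3, so the left side is ≡ 0 (mod 3); but the right side 7 ≡ 1 (mod 3). No integers can satisfy it.
Both branches are infeasible, so the system has no integer solution.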